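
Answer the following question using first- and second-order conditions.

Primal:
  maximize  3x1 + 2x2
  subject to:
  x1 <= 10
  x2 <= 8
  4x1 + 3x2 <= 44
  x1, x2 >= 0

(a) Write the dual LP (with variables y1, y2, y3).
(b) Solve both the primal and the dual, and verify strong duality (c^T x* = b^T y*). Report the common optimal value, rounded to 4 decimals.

The standard primal-dual pair for 'max c^T x s.t. A x <= b, x >= 0' is:
  Dual:  min b^T y  s.t.  A^T y >= c,  y >= 0.

So the dual LP is:
  minimize  10y1 + 8y2 + 44y3
  subject to:
    y1 + 4y3 >= 3
    y2 + 3y3 >= 2
    y1, y2, y3 >= 0

Solving the primal: x* = (10, 1.3333).
  primal value c^T x* = 32.6667.
Solving the dual: y* = (0.3333, 0, 0.6667).
  dual value b^T y* = 32.6667.
Strong duality: c^T x* = b^T y*. Confirmed.

32.6667


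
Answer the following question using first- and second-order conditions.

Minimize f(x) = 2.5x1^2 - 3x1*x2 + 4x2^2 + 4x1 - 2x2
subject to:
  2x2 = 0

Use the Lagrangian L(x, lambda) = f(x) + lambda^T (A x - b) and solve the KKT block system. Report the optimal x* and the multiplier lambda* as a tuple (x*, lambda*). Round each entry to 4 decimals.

Form the Lagrangian:
  L(x, lambda) = (1/2) x^T Q x + c^T x + lambda^T (A x - b)
Stationarity (grad_x L = 0): Q x + c + A^T lambda = 0.
Primal feasibility: A x = b.

This gives the KKT block system:
  [ Q   A^T ] [ x     ]   [-c ]
  [ A    0  ] [ lambda ] = [ b ]

Solving the linear system:
  x*      = (-0.8, 0)
  lambda* = (-0.2)
  f(x*)   = -1.6

x* = (-0.8, 0), lambda* = (-0.2)


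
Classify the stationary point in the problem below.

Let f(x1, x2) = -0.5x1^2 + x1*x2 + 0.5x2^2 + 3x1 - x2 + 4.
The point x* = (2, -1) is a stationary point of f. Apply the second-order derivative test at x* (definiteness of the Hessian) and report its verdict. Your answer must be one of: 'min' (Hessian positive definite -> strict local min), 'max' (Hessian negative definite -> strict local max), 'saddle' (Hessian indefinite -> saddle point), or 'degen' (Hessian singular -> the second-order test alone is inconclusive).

Compute the Hessian H = grad^2 f:
  H = [[-1, 1], [1, 1]]
Verify stationarity: grad f(x*) = H x* + g = (0, 0).
Eigenvalues of H: -1.4142, 1.4142.
Eigenvalues have mixed signs, so H is indefinite -> x* is a saddle point.

saddle


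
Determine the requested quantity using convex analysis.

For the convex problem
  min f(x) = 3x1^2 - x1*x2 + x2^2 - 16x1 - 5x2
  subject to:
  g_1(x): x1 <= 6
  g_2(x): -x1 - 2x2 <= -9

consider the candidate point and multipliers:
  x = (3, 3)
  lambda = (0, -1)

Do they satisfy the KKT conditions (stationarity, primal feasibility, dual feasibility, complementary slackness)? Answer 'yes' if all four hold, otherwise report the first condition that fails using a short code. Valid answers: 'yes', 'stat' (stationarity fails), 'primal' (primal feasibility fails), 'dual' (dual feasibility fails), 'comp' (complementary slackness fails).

Gradient of f: grad f(x) = Q x + c = (-1, -2)
Constraint values g_i(x) = a_i^T x - b_i:
  g_1((3, 3)) = -3
  g_2((3, 3)) = 0
Stationarity residual: grad f(x) + sum_i lambda_i a_i = (0, 0)
  -> stationarity OK
Primal feasibility (all g_i <= 0): OK
Dual feasibility (all lambda_i >= 0): FAILS
Complementary slackness (lambda_i * g_i(x) = 0 for all i): OK

Verdict: the first failing condition is dual_feasibility -> dual.

dual


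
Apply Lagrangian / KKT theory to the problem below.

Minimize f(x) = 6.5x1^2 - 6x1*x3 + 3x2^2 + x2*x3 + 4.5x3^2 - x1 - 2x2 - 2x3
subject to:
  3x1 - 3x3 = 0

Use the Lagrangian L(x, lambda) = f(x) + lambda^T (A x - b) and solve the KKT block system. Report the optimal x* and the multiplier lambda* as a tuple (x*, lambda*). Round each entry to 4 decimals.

Form the Lagrangian:
  L(x, lambda) = (1/2) x^T Q x + c^T x + lambda^T (A x - b)
Stationarity (grad_x L = 0): Q x + c + A^T lambda = 0.
Primal feasibility: A x = b.

This gives the KKT block system:
  [ Q   A^T ] [ x     ]   [-c ]
  [ A    0  ] [ lambda ] = [ b ]

Solving the linear system:
  x*      = (0.2712, 0.2881, 0.2712)
  lambda* = (-0.2994)
  f(x*)   = -0.6949

x* = (0.2712, 0.2881, 0.2712), lambda* = (-0.2994)


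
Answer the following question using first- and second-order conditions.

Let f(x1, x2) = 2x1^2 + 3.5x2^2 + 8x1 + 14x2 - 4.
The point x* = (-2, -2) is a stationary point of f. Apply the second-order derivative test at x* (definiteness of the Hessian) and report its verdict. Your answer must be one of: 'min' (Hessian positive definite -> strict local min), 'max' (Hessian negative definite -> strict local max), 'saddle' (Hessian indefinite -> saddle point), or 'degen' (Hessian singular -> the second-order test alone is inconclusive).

Compute the Hessian H = grad^2 f:
  H = [[4, 0], [0, 7]]
Verify stationarity: grad f(x*) = H x* + g = (0, 0).
Eigenvalues of H: 4, 7.
Both eigenvalues > 0, so H is positive definite -> x* is a strict local min.

min


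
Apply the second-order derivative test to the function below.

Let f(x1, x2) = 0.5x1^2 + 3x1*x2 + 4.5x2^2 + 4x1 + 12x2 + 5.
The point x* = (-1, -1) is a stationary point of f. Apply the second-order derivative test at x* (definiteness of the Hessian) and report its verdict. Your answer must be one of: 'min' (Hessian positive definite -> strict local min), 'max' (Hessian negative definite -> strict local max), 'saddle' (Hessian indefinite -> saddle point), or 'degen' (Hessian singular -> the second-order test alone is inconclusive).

Compute the Hessian H = grad^2 f:
  H = [[1, 3], [3, 9]]
Verify stationarity: grad f(x*) = H x* + g = (0, 0).
Eigenvalues of H: 0, 10.
H has a zero eigenvalue (singular; positive semidefinite but not definite), so H is neither positive definite, negative definite, nor indefinite. The second-order test alone is inconclusive -> degen.
(Indeed, f is constant along the null direction of H through x*, so x* is not a strict local extremum.)

degen


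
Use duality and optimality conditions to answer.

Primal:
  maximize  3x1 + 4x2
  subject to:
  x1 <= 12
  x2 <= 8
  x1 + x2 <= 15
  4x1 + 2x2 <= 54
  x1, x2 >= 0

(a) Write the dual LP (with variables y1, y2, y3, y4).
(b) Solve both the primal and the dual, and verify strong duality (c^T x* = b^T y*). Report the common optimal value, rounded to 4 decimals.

The standard primal-dual pair for 'max c^T x s.t. A x <= b, x >= 0' is:
  Dual:  min b^T y  s.t.  A^T y >= c,  y >= 0.

So the dual LP is:
  minimize  12y1 + 8y2 + 15y3 + 54y4
  subject to:
    y1 + y3 + 4y4 >= 3
    y2 + y3 + 2y4 >= 4
    y1, y2, y3, y4 >= 0

Solving the primal: x* = (7, 8).
  primal value c^T x* = 53.
Solving the dual: y* = (0, 1, 3, 0).
  dual value b^T y* = 53.
Strong duality: c^T x* = b^T y*. Confirmed.

53


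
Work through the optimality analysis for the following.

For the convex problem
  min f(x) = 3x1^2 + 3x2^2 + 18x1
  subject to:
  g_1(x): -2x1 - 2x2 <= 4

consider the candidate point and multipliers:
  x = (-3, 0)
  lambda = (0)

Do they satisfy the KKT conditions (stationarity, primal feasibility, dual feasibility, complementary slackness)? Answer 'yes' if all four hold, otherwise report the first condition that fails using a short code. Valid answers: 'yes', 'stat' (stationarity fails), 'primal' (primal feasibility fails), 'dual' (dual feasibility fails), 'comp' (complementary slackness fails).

Gradient of f: grad f(x) = Q x + c = (0, 0)
Constraint values g_i(x) = a_i^T x - b_i:
  g_1((-3, 0)) = 2
Stationarity residual: grad f(x) + sum_i lambda_i a_i = (0, 0)
  -> stationarity OK
Primal feasibility (all g_i <= 0): FAILS
Dual feasibility (all lambda_i >= 0): OK
Complementary slackness (lambda_i * g_i(x) = 0 for all i): OK

Verdict: the first failing condition is primal_feasibility -> primal.

primal


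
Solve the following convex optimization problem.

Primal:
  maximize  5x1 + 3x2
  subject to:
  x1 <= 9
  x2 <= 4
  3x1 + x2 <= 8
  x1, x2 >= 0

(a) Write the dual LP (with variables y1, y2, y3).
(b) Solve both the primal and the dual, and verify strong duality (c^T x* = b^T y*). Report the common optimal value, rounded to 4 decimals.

The standard primal-dual pair for 'max c^T x s.t. A x <= b, x >= 0' is:
  Dual:  min b^T y  s.t.  A^T y >= c,  y >= 0.

So the dual LP is:
  minimize  9y1 + 4y2 + 8y3
  subject to:
    y1 + 3y3 >= 5
    y2 + y3 >= 3
    y1, y2, y3 >= 0

Solving the primal: x* = (1.3333, 4).
  primal value c^T x* = 18.6667.
Solving the dual: y* = (0, 1.3333, 1.6667).
  dual value b^T y* = 18.6667.
Strong duality: c^T x* = b^T y*. Confirmed.

18.6667


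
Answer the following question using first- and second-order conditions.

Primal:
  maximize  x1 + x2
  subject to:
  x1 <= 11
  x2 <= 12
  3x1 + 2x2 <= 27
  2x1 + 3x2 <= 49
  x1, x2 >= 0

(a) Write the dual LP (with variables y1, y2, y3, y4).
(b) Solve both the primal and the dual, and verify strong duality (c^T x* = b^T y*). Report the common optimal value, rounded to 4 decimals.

The standard primal-dual pair for 'max c^T x s.t. A x <= b, x >= 0' is:
  Dual:  min b^T y  s.t.  A^T y >= c,  y >= 0.

So the dual LP is:
  minimize  11y1 + 12y2 + 27y3 + 49y4
  subject to:
    y1 + 3y3 + 2y4 >= 1
    y2 + 2y3 + 3y4 >= 1
    y1, y2, y3, y4 >= 0

Solving the primal: x* = (1, 12).
  primal value c^T x* = 13.
Solving the dual: y* = (0, 0.3333, 0.3333, 0).
  dual value b^T y* = 13.
Strong duality: c^T x* = b^T y*. Confirmed.

13


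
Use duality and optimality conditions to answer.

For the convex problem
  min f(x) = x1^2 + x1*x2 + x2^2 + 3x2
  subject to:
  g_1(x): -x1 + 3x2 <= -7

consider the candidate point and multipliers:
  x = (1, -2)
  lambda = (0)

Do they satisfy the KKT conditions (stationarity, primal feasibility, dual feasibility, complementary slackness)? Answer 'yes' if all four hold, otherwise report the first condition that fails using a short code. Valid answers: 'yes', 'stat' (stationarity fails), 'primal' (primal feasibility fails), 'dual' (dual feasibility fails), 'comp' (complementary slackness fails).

Gradient of f: grad f(x) = Q x + c = (0, 0)
Constraint values g_i(x) = a_i^T x - b_i:
  g_1((1, -2)) = 0
Stationarity residual: grad f(x) + sum_i lambda_i a_i = (0, 0)
  -> stationarity OK
Primal feasibility (all g_i <= 0): OK
Dual feasibility (all lambda_i >= 0): OK
Complementary slackness (lambda_i * g_i(x) = 0 for all i): OK

Verdict: yes, KKT holds.

yes


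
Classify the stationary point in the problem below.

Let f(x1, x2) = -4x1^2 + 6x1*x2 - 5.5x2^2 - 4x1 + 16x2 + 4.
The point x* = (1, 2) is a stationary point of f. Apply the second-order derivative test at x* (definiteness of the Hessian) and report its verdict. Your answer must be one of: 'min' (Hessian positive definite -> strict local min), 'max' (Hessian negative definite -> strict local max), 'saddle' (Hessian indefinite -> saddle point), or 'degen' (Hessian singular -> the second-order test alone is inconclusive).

Compute the Hessian H = grad^2 f:
  H = [[-8, 6], [6, -11]]
Verify stationarity: grad f(x*) = H x* + g = (0, 0).
Eigenvalues of H: -15.6847, -3.3153.
Both eigenvalues < 0, so H is negative definite -> x* is a strict local max.

max


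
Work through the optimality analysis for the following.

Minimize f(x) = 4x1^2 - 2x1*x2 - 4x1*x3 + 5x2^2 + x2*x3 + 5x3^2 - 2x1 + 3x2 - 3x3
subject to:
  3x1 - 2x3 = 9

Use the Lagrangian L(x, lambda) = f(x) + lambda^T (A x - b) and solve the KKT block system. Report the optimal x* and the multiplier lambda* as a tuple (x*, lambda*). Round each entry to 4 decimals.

Form the Lagrangian:
  L(x, lambda) = (1/2) x^T Q x + c^T x + lambda^T (A x - b)
Stationarity (grad_x L = 0): Q x + c + A^T lambda = 0.
Primal feasibility: A x = b.

This gives the KKT block system:
  [ Q   A^T ] [ x     ]   [-c ]
  [ A    0  ] [ lambda ] = [ b ]

Solving the linear system:
  x*      = (3.0352, 0.3018, 0.0528)
  lambda* = (-7.1556)
  f(x*)   = 29.5386

x* = (3.0352, 0.3018, 0.0528), lambda* = (-7.1556)


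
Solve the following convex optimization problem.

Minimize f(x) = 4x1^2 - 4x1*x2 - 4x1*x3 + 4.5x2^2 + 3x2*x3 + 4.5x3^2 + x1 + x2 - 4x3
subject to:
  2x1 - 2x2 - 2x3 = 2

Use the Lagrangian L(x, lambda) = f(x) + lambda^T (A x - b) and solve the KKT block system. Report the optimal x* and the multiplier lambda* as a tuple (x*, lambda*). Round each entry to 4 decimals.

Form the Lagrangian:
  L(x, lambda) = (1/2) x^T Q x + c^T x + lambda^T (A x - b)
Stationarity (grad_x L = 0): Q x + c + A^T lambda = 0.
Primal feasibility: A x = b.

This gives the KKT block system:
  [ Q   A^T ] [ x     ]   [-c ]
  [ A    0  ] [ lambda ] = [ b ]

Solving the linear system:
  x*      = (0.4167, -0.7083, 0.125)
  lambda* = (-3.3333)
  f(x*)   = 2.9375

x* = (0.4167, -0.7083, 0.125), lambda* = (-3.3333)


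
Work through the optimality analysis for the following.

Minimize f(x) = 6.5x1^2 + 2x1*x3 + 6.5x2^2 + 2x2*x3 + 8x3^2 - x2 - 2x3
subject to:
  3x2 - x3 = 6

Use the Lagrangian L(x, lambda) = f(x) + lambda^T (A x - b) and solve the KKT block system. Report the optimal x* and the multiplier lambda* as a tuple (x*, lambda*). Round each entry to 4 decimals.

Form the Lagrangian:
  L(x, lambda) = (1/2) x^T Q x + c^T x + lambda^T (A x - b)
Stationarity (grad_x L = 0): Q x + c + A^T lambda = 0.
Primal feasibility: A x = b.

This gives the KKT block system:
  [ Q   A^T ] [ x     ]   [-c ]
  [ A    0  ] [ lambda ] = [ b ]

Solving the linear system:
  x*      = (0.0861, 1.8135, -0.5595)
  lambda* = (-7.1522)
  f(x*)   = 21.1094

x* = (0.0861, 1.8135, -0.5595), lambda* = (-7.1522)


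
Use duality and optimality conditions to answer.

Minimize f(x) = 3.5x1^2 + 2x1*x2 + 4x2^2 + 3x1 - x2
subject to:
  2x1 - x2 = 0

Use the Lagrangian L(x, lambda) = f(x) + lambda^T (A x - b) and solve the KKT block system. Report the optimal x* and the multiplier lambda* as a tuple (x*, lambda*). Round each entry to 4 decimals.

Form the Lagrangian:
  L(x, lambda) = (1/2) x^T Q x + c^T x + lambda^T (A x - b)
Stationarity (grad_x L = 0): Q x + c + A^T lambda = 0.
Primal feasibility: A x = b.

This gives the KKT block system:
  [ Q   A^T ] [ x     ]   [-c ]
  [ A    0  ] [ lambda ] = [ b ]

Solving the linear system:
  x*      = (-0.0213, -0.0426)
  lambda* = (-1.383)
  f(x*)   = -0.0106

x* = (-0.0213, -0.0426), lambda* = (-1.383)


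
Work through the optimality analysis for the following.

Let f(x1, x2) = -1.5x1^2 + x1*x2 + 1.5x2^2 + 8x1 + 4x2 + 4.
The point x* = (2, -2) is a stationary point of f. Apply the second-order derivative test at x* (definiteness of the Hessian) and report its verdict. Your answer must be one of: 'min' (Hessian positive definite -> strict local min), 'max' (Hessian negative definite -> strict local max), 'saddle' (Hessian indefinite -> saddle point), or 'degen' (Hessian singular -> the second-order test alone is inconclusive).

Compute the Hessian H = grad^2 f:
  H = [[-3, 1], [1, 3]]
Verify stationarity: grad f(x*) = H x* + g = (0, 0).
Eigenvalues of H: -3.1623, 3.1623.
Eigenvalues have mixed signs, so H is indefinite -> x* is a saddle point.

saddle


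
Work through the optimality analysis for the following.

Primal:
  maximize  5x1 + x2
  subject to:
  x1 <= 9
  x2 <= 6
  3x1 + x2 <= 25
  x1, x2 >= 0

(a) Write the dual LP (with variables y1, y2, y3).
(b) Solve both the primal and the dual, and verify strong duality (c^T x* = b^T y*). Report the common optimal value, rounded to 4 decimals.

The standard primal-dual pair for 'max c^T x s.t. A x <= b, x >= 0' is:
  Dual:  min b^T y  s.t.  A^T y >= c,  y >= 0.

So the dual LP is:
  minimize  9y1 + 6y2 + 25y3
  subject to:
    y1 + 3y3 >= 5
    y2 + y3 >= 1
    y1, y2, y3 >= 0

Solving the primal: x* = (8.3333, 0).
  primal value c^T x* = 41.6667.
Solving the dual: y* = (0, 0, 1.6667).
  dual value b^T y* = 41.6667.
Strong duality: c^T x* = b^T y*. Confirmed.

41.6667


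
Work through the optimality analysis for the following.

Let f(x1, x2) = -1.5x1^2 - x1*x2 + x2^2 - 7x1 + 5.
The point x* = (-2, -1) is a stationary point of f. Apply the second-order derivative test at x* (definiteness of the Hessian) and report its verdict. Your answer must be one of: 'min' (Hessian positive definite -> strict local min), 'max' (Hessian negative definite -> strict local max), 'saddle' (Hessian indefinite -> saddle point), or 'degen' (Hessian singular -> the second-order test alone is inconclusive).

Compute the Hessian H = grad^2 f:
  H = [[-3, -1], [-1, 2]]
Verify stationarity: grad f(x*) = H x* + g = (0, 0).
Eigenvalues of H: -3.1926, 2.1926.
Eigenvalues have mixed signs, so H is indefinite -> x* is a saddle point.

saddle


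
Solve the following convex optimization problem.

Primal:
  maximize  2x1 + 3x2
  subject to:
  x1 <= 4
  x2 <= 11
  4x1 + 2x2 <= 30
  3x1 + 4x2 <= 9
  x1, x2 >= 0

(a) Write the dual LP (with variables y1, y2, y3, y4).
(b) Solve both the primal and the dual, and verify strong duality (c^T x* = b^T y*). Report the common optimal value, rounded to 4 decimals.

The standard primal-dual pair for 'max c^T x s.t. A x <= b, x >= 0' is:
  Dual:  min b^T y  s.t.  A^T y >= c,  y >= 0.

So the dual LP is:
  minimize  4y1 + 11y2 + 30y3 + 9y4
  subject to:
    y1 + 4y3 + 3y4 >= 2
    y2 + 2y3 + 4y4 >= 3
    y1, y2, y3, y4 >= 0

Solving the primal: x* = (0, 2.25).
  primal value c^T x* = 6.75.
Solving the dual: y* = (0, 0, 0, 0.75).
  dual value b^T y* = 6.75.
Strong duality: c^T x* = b^T y*. Confirmed.

6.75


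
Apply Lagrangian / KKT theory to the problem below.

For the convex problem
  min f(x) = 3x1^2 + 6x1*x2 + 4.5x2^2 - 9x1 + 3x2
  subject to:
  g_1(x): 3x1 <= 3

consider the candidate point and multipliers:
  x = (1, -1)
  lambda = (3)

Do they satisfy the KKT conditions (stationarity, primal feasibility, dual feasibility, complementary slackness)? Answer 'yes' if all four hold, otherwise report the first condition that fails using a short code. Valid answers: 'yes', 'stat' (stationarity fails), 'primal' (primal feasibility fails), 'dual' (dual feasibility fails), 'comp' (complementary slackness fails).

Gradient of f: grad f(x) = Q x + c = (-9, 0)
Constraint values g_i(x) = a_i^T x - b_i:
  g_1((1, -1)) = 0
Stationarity residual: grad f(x) + sum_i lambda_i a_i = (0, 0)
  -> stationarity OK
Primal feasibility (all g_i <= 0): OK
Dual feasibility (all lambda_i >= 0): OK
Complementary slackness (lambda_i * g_i(x) = 0 for all i): OK

Verdict: yes, KKT holds.

yes


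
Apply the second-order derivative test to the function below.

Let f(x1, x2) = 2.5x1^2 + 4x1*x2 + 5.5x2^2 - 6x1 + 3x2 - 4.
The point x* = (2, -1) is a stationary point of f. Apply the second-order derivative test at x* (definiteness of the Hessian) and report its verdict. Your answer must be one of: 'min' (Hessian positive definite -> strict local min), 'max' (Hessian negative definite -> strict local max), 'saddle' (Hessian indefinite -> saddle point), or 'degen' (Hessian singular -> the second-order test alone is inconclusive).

Compute the Hessian H = grad^2 f:
  H = [[5, 4], [4, 11]]
Verify stationarity: grad f(x*) = H x* + g = (0, 0).
Eigenvalues of H: 3, 13.
Both eigenvalues > 0, so H is positive definite -> x* is a strict local min.

min


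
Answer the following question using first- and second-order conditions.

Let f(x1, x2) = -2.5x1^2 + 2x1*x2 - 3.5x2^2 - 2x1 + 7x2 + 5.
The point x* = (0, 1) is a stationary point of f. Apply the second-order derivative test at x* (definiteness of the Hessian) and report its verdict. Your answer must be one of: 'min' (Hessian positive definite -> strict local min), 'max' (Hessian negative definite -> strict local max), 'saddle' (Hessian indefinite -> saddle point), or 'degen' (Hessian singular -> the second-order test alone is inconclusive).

Compute the Hessian H = grad^2 f:
  H = [[-5, 2], [2, -7]]
Verify stationarity: grad f(x*) = H x* + g = (0, 0).
Eigenvalues of H: -8.2361, -3.7639.
Both eigenvalues < 0, so H is negative definite -> x* is a strict local max.

max


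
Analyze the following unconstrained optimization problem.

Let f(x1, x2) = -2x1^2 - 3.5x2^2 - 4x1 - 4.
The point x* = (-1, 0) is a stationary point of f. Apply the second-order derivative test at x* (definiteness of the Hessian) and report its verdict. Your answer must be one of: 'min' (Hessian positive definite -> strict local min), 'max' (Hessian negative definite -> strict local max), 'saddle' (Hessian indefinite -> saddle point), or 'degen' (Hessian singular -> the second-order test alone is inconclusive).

Compute the Hessian H = grad^2 f:
  H = [[-4, 0], [0, -7]]
Verify stationarity: grad f(x*) = H x* + g = (0, 0).
Eigenvalues of H: -7, -4.
Both eigenvalues < 0, so H is negative definite -> x* is a strict local max.

max


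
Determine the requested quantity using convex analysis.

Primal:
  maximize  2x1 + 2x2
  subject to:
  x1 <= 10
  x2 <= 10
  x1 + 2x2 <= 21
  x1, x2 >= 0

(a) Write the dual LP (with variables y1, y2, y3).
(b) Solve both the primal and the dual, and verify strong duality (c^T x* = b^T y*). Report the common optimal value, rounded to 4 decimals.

The standard primal-dual pair for 'max c^T x s.t. A x <= b, x >= 0' is:
  Dual:  min b^T y  s.t.  A^T y >= c,  y >= 0.

So the dual LP is:
  minimize  10y1 + 10y2 + 21y3
  subject to:
    y1 + y3 >= 2
    y2 + 2y3 >= 2
    y1, y2, y3 >= 0

Solving the primal: x* = (10, 5.5).
  primal value c^T x* = 31.
Solving the dual: y* = (1, 0, 1).
  dual value b^T y* = 31.
Strong duality: c^T x* = b^T y*. Confirmed.

31


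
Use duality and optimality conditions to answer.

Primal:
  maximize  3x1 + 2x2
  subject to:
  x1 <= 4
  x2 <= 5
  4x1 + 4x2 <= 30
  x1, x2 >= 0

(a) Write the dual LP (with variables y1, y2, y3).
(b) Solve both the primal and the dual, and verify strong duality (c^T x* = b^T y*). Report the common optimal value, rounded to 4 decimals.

The standard primal-dual pair for 'max c^T x s.t. A x <= b, x >= 0' is:
  Dual:  min b^T y  s.t.  A^T y >= c,  y >= 0.

So the dual LP is:
  minimize  4y1 + 5y2 + 30y3
  subject to:
    y1 + 4y3 >= 3
    y2 + 4y3 >= 2
    y1, y2, y3 >= 0

Solving the primal: x* = (4, 3.5).
  primal value c^T x* = 19.
Solving the dual: y* = (1, 0, 0.5).
  dual value b^T y* = 19.
Strong duality: c^T x* = b^T y*. Confirmed.

19


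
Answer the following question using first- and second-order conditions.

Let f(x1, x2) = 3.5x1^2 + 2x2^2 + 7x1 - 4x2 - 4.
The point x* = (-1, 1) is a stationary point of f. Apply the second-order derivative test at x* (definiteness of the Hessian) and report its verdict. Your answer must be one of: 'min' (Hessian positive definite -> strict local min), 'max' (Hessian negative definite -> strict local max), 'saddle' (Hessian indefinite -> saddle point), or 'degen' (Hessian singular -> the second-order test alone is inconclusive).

Compute the Hessian H = grad^2 f:
  H = [[7, 0], [0, 4]]
Verify stationarity: grad f(x*) = H x* + g = (0, 0).
Eigenvalues of H: 4, 7.
Both eigenvalues > 0, so H is positive definite -> x* is a strict local min.

min


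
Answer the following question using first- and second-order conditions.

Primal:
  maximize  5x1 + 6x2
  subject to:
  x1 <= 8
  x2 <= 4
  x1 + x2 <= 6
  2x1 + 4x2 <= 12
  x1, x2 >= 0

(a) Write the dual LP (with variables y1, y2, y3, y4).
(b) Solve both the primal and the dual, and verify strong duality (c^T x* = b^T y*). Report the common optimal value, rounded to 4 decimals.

The standard primal-dual pair for 'max c^T x s.t. A x <= b, x >= 0' is:
  Dual:  min b^T y  s.t.  A^T y >= c,  y >= 0.

So the dual LP is:
  minimize  8y1 + 4y2 + 6y3 + 12y4
  subject to:
    y1 + y3 + 2y4 >= 5
    y2 + y3 + 4y4 >= 6
    y1, y2, y3, y4 >= 0

Solving the primal: x* = (6, 0).
  primal value c^T x* = 30.
Solving the dual: y* = (0, 0, 0, 2.5).
  dual value b^T y* = 30.
Strong duality: c^T x* = b^T y*. Confirmed.

30


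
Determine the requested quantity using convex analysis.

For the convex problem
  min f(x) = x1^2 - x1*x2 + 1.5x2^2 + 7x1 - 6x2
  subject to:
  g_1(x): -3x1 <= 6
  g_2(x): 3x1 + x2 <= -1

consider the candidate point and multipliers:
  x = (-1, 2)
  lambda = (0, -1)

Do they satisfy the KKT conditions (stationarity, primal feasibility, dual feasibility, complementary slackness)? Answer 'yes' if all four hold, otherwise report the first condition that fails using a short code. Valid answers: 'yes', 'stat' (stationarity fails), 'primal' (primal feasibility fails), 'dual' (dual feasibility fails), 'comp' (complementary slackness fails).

Gradient of f: grad f(x) = Q x + c = (3, 1)
Constraint values g_i(x) = a_i^T x - b_i:
  g_1((-1, 2)) = -3
  g_2((-1, 2)) = 0
Stationarity residual: grad f(x) + sum_i lambda_i a_i = (0, 0)
  -> stationarity OK
Primal feasibility (all g_i <= 0): OK
Dual feasibility (all lambda_i >= 0): FAILS
Complementary slackness (lambda_i * g_i(x) = 0 for all i): OK

Verdict: the first failing condition is dual_feasibility -> dual.

dual


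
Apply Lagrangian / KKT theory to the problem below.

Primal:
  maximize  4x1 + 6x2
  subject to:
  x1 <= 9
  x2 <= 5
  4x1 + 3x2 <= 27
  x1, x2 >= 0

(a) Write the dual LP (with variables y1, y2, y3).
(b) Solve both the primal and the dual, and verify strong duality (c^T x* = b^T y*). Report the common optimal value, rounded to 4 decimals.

The standard primal-dual pair for 'max c^T x s.t. A x <= b, x >= 0' is:
  Dual:  min b^T y  s.t.  A^T y >= c,  y >= 0.

So the dual LP is:
  minimize  9y1 + 5y2 + 27y3
  subject to:
    y1 + 4y3 >= 4
    y2 + 3y3 >= 6
    y1, y2, y3 >= 0

Solving the primal: x* = (3, 5).
  primal value c^T x* = 42.
Solving the dual: y* = (0, 3, 1).
  dual value b^T y* = 42.
Strong duality: c^T x* = b^T y*. Confirmed.

42


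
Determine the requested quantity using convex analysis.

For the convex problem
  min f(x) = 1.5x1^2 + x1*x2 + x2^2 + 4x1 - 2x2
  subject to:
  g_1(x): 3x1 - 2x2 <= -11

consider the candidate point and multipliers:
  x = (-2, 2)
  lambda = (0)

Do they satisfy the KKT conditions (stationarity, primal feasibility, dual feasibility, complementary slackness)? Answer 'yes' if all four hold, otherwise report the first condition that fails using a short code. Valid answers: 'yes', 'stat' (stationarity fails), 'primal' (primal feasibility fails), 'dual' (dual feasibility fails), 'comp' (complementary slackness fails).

Gradient of f: grad f(x) = Q x + c = (0, 0)
Constraint values g_i(x) = a_i^T x - b_i:
  g_1((-2, 2)) = 1
Stationarity residual: grad f(x) + sum_i lambda_i a_i = (0, 0)
  -> stationarity OK
Primal feasibility (all g_i <= 0): FAILS
Dual feasibility (all lambda_i >= 0): OK
Complementary slackness (lambda_i * g_i(x) = 0 for all i): OK

Verdict: the first failing condition is primal_feasibility -> primal.

primal


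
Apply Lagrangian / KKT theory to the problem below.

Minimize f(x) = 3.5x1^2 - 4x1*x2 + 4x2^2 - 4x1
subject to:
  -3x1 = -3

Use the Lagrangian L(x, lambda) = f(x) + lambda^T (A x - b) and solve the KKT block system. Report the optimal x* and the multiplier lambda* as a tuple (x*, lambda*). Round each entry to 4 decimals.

Form the Lagrangian:
  L(x, lambda) = (1/2) x^T Q x + c^T x + lambda^T (A x - b)
Stationarity (grad_x L = 0): Q x + c + A^T lambda = 0.
Primal feasibility: A x = b.

This gives the KKT block system:
  [ Q   A^T ] [ x     ]   [-c ]
  [ A    0  ] [ lambda ] = [ b ]

Solving the linear system:
  x*      = (1, 0.5)
  lambda* = (0.3333)
  f(x*)   = -1.5

x* = (1, 0.5), lambda* = (0.3333)


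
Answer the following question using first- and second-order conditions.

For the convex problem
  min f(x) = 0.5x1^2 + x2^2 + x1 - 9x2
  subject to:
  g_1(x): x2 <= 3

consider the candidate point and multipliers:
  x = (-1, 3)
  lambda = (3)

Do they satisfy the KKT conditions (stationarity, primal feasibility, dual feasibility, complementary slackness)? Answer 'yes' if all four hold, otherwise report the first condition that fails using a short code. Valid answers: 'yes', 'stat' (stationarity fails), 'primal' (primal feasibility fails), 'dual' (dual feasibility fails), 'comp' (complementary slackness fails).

Gradient of f: grad f(x) = Q x + c = (0, -3)
Constraint values g_i(x) = a_i^T x - b_i:
  g_1((-1, 3)) = 0
Stationarity residual: grad f(x) + sum_i lambda_i a_i = (0, 0)
  -> stationarity OK
Primal feasibility (all g_i <= 0): OK
Dual feasibility (all lambda_i >= 0): OK
Complementary slackness (lambda_i * g_i(x) = 0 for all i): OK

Verdict: yes, KKT holds.

yes


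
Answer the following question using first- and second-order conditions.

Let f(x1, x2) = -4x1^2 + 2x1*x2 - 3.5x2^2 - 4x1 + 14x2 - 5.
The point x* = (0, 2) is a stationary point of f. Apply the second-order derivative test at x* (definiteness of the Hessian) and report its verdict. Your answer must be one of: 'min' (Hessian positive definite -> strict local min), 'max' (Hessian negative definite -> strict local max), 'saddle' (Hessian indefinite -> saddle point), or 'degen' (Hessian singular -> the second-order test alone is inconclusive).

Compute the Hessian H = grad^2 f:
  H = [[-8, 2], [2, -7]]
Verify stationarity: grad f(x*) = H x* + g = (0, 0).
Eigenvalues of H: -9.5616, -5.4384.
Both eigenvalues < 0, so H is negative definite -> x* is a strict local max.

max


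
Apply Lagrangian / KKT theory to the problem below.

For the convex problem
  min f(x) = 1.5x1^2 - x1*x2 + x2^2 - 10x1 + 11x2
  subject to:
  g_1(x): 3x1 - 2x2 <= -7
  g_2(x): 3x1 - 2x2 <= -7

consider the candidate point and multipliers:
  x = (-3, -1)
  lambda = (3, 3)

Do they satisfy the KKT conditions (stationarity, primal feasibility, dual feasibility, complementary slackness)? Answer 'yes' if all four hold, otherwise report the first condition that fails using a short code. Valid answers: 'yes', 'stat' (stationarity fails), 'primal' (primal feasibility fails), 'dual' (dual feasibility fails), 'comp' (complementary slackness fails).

Gradient of f: grad f(x) = Q x + c = (-18, 12)
Constraint values g_i(x) = a_i^T x - b_i:
  g_1((-3, -1)) = 0
  g_2((-3, -1)) = 0
Stationarity residual: grad f(x) + sum_i lambda_i a_i = (0, 0)
  -> stationarity OK
Primal feasibility (all g_i <= 0): OK
Dual feasibility (all lambda_i >= 0): OK
Complementary slackness (lambda_i * g_i(x) = 0 for all i): OK

Verdict: yes, KKT holds.

yes


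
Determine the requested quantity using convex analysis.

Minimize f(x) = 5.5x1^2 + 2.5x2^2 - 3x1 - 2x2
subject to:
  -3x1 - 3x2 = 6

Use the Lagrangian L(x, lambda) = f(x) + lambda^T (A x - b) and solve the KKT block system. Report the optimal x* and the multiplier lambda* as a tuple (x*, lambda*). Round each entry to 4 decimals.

Form the Lagrangian:
  L(x, lambda) = (1/2) x^T Q x + c^T x + lambda^T (A x - b)
Stationarity (grad_x L = 0): Q x + c + A^T lambda = 0.
Primal feasibility: A x = b.

This gives the KKT block system:
  [ Q   A^T ] [ x     ]   [-c ]
  [ A    0  ] [ lambda ] = [ b ]

Solving the linear system:
  x*      = (-0.5625, -1.4375)
  lambda* = (-3.0625)
  f(x*)   = 11.4688

x* = (-0.5625, -1.4375), lambda* = (-3.0625)


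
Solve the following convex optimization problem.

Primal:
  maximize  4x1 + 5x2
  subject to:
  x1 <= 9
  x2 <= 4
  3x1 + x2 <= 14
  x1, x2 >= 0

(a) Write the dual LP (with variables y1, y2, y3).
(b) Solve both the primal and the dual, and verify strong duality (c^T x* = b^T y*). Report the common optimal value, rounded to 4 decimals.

The standard primal-dual pair for 'max c^T x s.t. A x <= b, x >= 0' is:
  Dual:  min b^T y  s.t.  A^T y >= c,  y >= 0.

So the dual LP is:
  minimize  9y1 + 4y2 + 14y3
  subject to:
    y1 + 3y3 >= 4
    y2 + y3 >= 5
    y1, y2, y3 >= 0

Solving the primal: x* = (3.3333, 4).
  primal value c^T x* = 33.3333.
Solving the dual: y* = (0, 3.6667, 1.3333).
  dual value b^T y* = 33.3333.
Strong duality: c^T x* = b^T y*. Confirmed.

33.3333


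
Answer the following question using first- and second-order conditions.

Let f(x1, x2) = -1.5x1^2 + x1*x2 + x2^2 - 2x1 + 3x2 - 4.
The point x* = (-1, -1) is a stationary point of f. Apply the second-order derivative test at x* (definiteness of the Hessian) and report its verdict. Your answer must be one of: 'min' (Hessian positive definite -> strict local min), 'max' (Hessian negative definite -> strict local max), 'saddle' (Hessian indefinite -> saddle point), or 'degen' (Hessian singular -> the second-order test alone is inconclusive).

Compute the Hessian H = grad^2 f:
  H = [[-3, 1], [1, 2]]
Verify stationarity: grad f(x*) = H x* + g = (0, 0).
Eigenvalues of H: -3.1926, 2.1926.
Eigenvalues have mixed signs, so H is indefinite -> x* is a saddle point.

saddle


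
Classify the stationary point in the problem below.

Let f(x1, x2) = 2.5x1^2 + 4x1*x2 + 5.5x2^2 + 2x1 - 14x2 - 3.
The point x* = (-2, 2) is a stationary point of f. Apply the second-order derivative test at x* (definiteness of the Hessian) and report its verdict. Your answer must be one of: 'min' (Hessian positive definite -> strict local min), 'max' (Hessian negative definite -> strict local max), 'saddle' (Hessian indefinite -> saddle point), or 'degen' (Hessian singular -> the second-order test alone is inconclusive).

Compute the Hessian H = grad^2 f:
  H = [[5, 4], [4, 11]]
Verify stationarity: grad f(x*) = H x* + g = (0, 0).
Eigenvalues of H: 3, 13.
Both eigenvalues > 0, so H is positive definite -> x* is a strict local min.

min


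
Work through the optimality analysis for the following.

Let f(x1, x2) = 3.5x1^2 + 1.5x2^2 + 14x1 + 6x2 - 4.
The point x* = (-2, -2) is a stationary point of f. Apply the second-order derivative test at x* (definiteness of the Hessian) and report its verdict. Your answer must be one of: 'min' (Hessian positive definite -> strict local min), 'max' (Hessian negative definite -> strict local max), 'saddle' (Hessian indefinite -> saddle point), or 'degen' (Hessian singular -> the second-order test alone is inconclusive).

Compute the Hessian H = grad^2 f:
  H = [[7, 0], [0, 3]]
Verify stationarity: grad f(x*) = H x* + g = (0, 0).
Eigenvalues of H: 3, 7.
Both eigenvalues > 0, so H is positive definite -> x* is a strict local min.

min


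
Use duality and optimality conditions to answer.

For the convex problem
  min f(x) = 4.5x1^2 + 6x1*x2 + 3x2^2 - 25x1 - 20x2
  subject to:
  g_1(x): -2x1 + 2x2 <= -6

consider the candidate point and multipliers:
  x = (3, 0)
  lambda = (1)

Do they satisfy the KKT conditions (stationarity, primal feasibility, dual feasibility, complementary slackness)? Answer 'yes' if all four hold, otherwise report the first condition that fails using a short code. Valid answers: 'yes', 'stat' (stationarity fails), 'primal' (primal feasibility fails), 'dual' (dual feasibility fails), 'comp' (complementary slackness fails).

Gradient of f: grad f(x) = Q x + c = (2, -2)
Constraint values g_i(x) = a_i^T x - b_i:
  g_1((3, 0)) = 0
Stationarity residual: grad f(x) + sum_i lambda_i a_i = (0, 0)
  -> stationarity OK
Primal feasibility (all g_i <= 0): OK
Dual feasibility (all lambda_i >= 0): OK
Complementary slackness (lambda_i * g_i(x) = 0 for all i): OK

Verdict: yes, KKT holds.

yes


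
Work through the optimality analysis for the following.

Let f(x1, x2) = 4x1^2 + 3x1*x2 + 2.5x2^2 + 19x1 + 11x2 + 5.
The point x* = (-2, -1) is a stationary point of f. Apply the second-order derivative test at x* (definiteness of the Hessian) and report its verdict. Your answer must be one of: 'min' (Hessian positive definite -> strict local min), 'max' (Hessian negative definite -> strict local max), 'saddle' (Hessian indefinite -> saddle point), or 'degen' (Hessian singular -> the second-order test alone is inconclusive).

Compute the Hessian H = grad^2 f:
  H = [[8, 3], [3, 5]]
Verify stationarity: grad f(x*) = H x* + g = (0, 0).
Eigenvalues of H: 3.1459, 9.8541.
Both eigenvalues > 0, so H is positive definite -> x* is a strict local min.

min


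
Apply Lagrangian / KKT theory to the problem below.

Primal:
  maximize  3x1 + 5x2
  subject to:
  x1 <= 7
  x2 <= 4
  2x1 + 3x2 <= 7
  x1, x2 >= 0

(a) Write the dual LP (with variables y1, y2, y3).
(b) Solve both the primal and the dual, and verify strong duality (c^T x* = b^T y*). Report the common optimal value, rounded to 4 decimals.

The standard primal-dual pair for 'max c^T x s.t. A x <= b, x >= 0' is:
  Dual:  min b^T y  s.t.  A^T y >= c,  y >= 0.

So the dual LP is:
  minimize  7y1 + 4y2 + 7y3
  subject to:
    y1 + 2y3 >= 3
    y2 + 3y3 >= 5
    y1, y2, y3 >= 0

Solving the primal: x* = (0, 2.3333).
  primal value c^T x* = 11.6667.
Solving the dual: y* = (0, 0, 1.6667).
  dual value b^T y* = 11.6667.
Strong duality: c^T x* = b^T y*. Confirmed.

11.6667


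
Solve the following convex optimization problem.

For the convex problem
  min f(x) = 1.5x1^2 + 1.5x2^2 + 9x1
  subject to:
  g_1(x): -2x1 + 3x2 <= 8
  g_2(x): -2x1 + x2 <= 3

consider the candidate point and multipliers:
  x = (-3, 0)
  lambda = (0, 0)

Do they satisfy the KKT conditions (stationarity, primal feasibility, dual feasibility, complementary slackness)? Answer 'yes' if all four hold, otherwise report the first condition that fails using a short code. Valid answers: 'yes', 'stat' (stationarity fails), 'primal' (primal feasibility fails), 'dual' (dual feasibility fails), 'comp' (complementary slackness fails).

Gradient of f: grad f(x) = Q x + c = (0, 0)
Constraint values g_i(x) = a_i^T x - b_i:
  g_1((-3, 0)) = -2
  g_2((-3, 0)) = 3
Stationarity residual: grad f(x) + sum_i lambda_i a_i = (0, 0)
  -> stationarity OK
Primal feasibility (all g_i <= 0): FAILS
Dual feasibility (all lambda_i >= 0): OK
Complementary slackness (lambda_i * g_i(x) = 0 for all i): OK

Verdict: the first failing condition is primal_feasibility -> primal.

primal


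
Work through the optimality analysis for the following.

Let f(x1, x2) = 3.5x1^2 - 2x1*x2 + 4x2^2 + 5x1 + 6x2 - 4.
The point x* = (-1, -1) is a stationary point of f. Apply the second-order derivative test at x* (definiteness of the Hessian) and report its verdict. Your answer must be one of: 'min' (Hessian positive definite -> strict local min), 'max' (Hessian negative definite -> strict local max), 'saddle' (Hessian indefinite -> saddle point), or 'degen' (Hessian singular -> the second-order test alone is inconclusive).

Compute the Hessian H = grad^2 f:
  H = [[7, -2], [-2, 8]]
Verify stationarity: grad f(x*) = H x* + g = (0, 0).
Eigenvalues of H: 5.4384, 9.5616.
Both eigenvalues > 0, so H is positive definite -> x* is a strict local min.

min


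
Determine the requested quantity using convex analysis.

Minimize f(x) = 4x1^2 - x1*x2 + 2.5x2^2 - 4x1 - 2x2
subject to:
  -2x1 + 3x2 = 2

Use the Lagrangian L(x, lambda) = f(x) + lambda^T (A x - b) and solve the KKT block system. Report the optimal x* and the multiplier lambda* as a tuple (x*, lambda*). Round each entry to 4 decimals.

Form the Lagrangian:
  L(x, lambda) = (1/2) x^T Q x + c^T x + lambda^T (A x - b)
Stationarity (grad_x L = 0): Q x + c + A^T lambda = 0.
Primal feasibility: A x = b.

This gives the KKT block system:
  [ Q   A^T ] [ x     ]   [-c ]
  [ A    0  ] [ lambda ] = [ b ]

Solving the linear system:
  x*      = (0.425, 0.95)
  lambda* = (-0.775)
  f(x*)   = -1.025

x* = (0.425, 0.95), lambda* = (-0.775)


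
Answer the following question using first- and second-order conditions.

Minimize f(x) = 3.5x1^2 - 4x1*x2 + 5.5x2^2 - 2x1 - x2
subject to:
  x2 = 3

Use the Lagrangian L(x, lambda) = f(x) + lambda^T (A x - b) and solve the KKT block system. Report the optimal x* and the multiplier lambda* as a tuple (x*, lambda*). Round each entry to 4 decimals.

Form the Lagrangian:
  L(x, lambda) = (1/2) x^T Q x + c^T x + lambda^T (A x - b)
Stationarity (grad_x L = 0): Q x + c + A^T lambda = 0.
Primal feasibility: A x = b.

This gives the KKT block system:
  [ Q   A^T ] [ x     ]   [-c ]
  [ A    0  ] [ lambda ] = [ b ]

Solving the linear system:
  x*      = (2, 3)
  lambda* = (-24)
  f(x*)   = 32.5

x* = (2, 3), lambda* = (-24)


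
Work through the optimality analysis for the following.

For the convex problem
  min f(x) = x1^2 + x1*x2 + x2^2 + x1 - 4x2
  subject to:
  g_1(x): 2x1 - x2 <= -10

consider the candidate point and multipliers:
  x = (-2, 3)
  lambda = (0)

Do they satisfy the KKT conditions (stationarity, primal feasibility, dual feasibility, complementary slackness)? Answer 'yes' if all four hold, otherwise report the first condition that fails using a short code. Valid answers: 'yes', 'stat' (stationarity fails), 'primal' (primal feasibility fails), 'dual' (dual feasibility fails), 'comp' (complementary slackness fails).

Gradient of f: grad f(x) = Q x + c = (0, 0)
Constraint values g_i(x) = a_i^T x - b_i:
  g_1((-2, 3)) = 3
Stationarity residual: grad f(x) + sum_i lambda_i a_i = (0, 0)
  -> stationarity OK
Primal feasibility (all g_i <= 0): FAILS
Dual feasibility (all lambda_i >= 0): OK
Complementary slackness (lambda_i * g_i(x) = 0 for all i): OK

Verdict: the first failing condition is primal_feasibility -> primal.

primal
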